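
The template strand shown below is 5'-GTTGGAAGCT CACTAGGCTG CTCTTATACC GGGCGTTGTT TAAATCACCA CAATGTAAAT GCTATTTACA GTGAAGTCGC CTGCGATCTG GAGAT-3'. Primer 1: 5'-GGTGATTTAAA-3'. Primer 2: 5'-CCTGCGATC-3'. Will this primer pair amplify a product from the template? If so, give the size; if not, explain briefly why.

No product — the primers' 3' ends point away from each other.

Primer 1 (GGTGATTTAAA) has reverse complement TTTAAATCACC, which matches the top strand at positions 39–49; primer 1 anneals to the top strand there with its 3' end pointing upstream toward position 39.
Primer 2 (CCTGCGATC) matches the top strand directly at positions 80–88; it anneals to the bottom strand with its 3' end pointing downstream toward position 88.
The 3' ends diverge (primer 1 extends toward position 1, primer 2 toward position 95), so the primers never converge on a shared product.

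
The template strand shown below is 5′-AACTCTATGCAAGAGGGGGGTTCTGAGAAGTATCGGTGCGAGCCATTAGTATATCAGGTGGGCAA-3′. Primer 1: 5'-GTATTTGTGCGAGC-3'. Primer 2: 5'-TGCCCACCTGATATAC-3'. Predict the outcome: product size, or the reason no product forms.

No product — primer 1 has no binding site in the template.

Primer 1 (GTATTTGTGCGAGC) does not match the top strand, and its reverse complement GCTCGCACAAATAC does not match either.
With no annealing site for primer 1, no amplification occurs.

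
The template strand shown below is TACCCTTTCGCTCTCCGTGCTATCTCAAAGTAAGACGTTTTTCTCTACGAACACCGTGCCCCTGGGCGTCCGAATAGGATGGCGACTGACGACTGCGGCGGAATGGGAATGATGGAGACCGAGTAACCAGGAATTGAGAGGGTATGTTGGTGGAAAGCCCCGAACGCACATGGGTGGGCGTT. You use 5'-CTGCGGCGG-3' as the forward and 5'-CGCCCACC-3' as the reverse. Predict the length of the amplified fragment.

The forward primer matches the template at positions 93–101.
The reverse primer's reverse complement is GGTGGGCG, which matches the template at positions 173–180.
Amplicon spans positions 93–180: 88 bp.

88 bp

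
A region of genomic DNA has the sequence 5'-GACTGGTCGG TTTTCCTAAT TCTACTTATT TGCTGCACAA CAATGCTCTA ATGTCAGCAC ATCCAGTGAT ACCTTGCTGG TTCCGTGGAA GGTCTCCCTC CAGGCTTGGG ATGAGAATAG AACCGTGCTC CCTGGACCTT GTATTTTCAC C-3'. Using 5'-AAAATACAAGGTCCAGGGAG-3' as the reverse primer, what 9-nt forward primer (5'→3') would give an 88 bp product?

The reverse primer's reverse complement CTCCCTGGACCTTGTATTTT matches the template at positions 128–147, so the product ends at position 147.
An 88 bp product then starts at position 147 − 88 + 1 = 60.
The forward primer is identical to the top strand there: CATCCAGTG.

5'-CATCCAGTG-3'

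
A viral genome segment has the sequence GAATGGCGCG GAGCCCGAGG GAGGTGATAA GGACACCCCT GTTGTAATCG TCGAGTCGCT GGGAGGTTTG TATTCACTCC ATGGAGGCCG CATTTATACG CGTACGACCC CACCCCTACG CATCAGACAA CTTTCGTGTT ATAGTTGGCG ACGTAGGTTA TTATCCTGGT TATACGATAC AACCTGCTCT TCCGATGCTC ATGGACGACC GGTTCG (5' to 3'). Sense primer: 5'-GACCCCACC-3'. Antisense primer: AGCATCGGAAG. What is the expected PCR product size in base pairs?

94 bp

Scanning the template, GACCCCACC occurs at positions 106–114; this primer anneals to the bottom strand there with its 3' end pointing downstream.
Taking the reverse complement of AGCATCGGAAG gives CTTCCGATGCT, found at positions 189–199 on the template; the primer anneals here to the top strand with its 3' end pointing upstream.
Amplicon spans positions 106–199: 94 bp.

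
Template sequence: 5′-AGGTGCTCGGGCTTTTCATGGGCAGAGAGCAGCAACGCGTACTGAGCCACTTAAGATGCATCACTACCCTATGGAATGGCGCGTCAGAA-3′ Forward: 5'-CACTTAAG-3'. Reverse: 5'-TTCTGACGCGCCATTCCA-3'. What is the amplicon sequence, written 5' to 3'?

The forward primer matches the template at positions 48–55.
Reverse complement of the reverse primer: TGGAATGGCGCGTCAGAA. This occurs on the top strand at positions 72–89.
The product is the template from position 48 through 89 (42 bp).

5'-CACTTAAGATGCATCACTACCCTATGGAATGGCGCGTCAGAA-3'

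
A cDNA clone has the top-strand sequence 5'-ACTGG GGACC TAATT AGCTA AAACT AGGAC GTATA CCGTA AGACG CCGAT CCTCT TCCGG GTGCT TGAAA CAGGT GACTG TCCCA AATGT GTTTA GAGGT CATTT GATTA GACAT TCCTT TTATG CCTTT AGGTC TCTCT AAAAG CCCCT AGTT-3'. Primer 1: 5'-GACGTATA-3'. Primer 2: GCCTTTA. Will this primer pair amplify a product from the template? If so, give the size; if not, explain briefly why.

No product — both primers anneal to the same strand and extend in the same direction.

Primer 1 (GACGTATA) matches the top strand at positions 28–35 (3' end points downstream).
Primer 2 (GCCTTTA) also matches the top strand directly, at positions 125–131 — its reverse complement TAAAGGC is not present.
Both primers anneal to the bottom strand with 3' ends pointing the same way, so neither can prime synthesis back toward the other.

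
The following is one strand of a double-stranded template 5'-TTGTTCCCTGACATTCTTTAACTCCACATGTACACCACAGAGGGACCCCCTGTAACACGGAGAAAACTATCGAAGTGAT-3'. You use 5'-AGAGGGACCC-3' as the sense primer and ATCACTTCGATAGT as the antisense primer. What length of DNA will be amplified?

Scanning the template, AGAGGGACCC occurs at positions 39–48; this primer anneals to the bottom strand there with its 3' end pointing downstream.
Reverse complement of the reverse primer: ACTATCGAAGTGAT. This occurs on the top strand at positions 66–79.
Amplicon spans positions 39–79: 41 bp.

41 bp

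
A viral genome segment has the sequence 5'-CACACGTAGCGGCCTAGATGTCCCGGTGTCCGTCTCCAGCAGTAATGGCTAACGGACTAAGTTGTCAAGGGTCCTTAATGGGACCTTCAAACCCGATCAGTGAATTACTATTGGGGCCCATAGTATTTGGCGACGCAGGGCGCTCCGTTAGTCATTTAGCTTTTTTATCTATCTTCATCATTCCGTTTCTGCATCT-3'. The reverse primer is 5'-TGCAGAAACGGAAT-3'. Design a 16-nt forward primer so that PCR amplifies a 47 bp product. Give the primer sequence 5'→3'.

5'-GTTAGTCATTTAGCTT-3'

The reverse primer's reverse complement ATTCCGTTTCTGCA matches the template at positions 180–193, so the product ends at position 193.
A 47 bp product then starts at position 193 − 47 + 1 = 147.
The forward primer is identical to the top strand there: GTTAGTCATTTAGCTT.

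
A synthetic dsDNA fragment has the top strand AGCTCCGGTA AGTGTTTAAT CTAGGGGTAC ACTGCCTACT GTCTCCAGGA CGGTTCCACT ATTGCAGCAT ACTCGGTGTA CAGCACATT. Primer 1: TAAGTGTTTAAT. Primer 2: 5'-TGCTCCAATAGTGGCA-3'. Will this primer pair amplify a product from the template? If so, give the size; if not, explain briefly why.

Primer 2 (TGCTCCAATAGTGGCA) does not match the top strand, and its reverse complement TGCCACTATTGGAGCA does not match either.
With no annealing site for primer 2, no amplification occurs.

No product — primer 2 has no binding site in the template.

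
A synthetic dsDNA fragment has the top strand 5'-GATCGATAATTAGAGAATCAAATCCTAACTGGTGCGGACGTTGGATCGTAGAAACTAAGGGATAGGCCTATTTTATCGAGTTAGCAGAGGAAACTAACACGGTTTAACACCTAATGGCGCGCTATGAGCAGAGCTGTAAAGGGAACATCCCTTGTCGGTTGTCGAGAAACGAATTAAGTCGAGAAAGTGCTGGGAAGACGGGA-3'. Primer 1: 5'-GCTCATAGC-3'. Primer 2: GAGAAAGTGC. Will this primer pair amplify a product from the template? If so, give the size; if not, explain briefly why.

Primer 1 (GCTCATAGC) has reverse complement GCTATGAGC, which matches the top strand at positions 121–129; primer 1 anneals to the top strand there with its 3' end pointing upstream toward position 121.
Primer 2 (GAGAAAGTGC) matches the top strand directly at positions 181–190; it anneals to the bottom strand with its 3' end pointing downstream toward position 190.
The 3' ends diverge (primer 1 extends toward position 1, primer 2 toward position 203), so the primers never converge on a shared product.

No product — the primers' 3' ends point away from each other.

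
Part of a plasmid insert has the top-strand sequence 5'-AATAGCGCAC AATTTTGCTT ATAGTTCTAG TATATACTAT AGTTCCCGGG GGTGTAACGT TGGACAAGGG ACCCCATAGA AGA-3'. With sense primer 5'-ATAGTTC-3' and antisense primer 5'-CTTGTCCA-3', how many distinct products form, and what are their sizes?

Two products: 48 bp, 30 bp

The forward primer ATAGTTC matches the top strand at positions 21–27, 39–45.
The reverse primer's reverse complement is TGGACAAG, matching at positions 61–68.
Each forward site pairs with the reverse site to give a product ending at position 68: sizes 48, 30 bp.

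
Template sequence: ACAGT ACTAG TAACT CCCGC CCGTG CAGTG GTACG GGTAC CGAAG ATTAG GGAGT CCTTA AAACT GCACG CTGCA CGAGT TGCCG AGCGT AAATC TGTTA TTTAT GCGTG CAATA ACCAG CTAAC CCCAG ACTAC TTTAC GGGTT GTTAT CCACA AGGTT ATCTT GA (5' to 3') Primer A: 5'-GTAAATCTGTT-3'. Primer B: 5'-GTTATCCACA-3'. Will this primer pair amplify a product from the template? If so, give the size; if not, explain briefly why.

No product — both primers anneal to the same strand and extend in the same direction.

Primer A (GTAAATCTGTT) matches the top strand at positions 89–99 (3' end points downstream).
Primer B (GTTATCCACA) also matches the top strand directly, at positions 146–155 — its reverse complement TGTGGATAAC is not present.
Both primers anneal to the bottom strand with 3' ends pointing the same way, so neither can prime synthesis back toward the other.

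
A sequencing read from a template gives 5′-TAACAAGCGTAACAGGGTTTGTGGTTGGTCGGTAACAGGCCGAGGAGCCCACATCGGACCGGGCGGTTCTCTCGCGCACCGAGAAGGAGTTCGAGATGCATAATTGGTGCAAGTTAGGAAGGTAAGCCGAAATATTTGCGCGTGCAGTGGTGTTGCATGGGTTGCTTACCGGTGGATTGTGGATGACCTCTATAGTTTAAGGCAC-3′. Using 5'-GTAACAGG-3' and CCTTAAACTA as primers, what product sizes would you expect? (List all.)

194 bp, 171 bp

The forward primer GTAACAGG matches the top strand at positions 9–16, 32–39.
The reverse primer's reverse complement is TAGTTTAAGG, matching at positions 193–202.
Each forward site pairs with the reverse site to give a product ending at position 202: sizes 194, 171 bp.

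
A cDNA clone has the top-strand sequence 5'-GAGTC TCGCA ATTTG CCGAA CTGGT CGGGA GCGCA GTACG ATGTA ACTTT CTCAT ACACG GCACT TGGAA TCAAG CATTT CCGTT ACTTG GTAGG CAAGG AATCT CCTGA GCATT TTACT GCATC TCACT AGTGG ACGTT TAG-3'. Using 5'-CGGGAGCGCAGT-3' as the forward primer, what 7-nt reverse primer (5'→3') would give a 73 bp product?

5'-TTGCCTA-3'

The forward primer binds at positions 26–37, so a 73 bp product ends at position 26 + 73 − 1 = 98.
The reverse primer anneals to the top strand over positions 92–98, i.e. to TAGGCAA.
Its sequence written 5'→3' is the reverse complement: TTGCCTA.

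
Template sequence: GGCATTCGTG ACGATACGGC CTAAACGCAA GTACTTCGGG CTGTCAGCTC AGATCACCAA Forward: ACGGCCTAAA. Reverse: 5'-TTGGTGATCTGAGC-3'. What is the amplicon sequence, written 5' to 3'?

5'-ACGGCCTAAACGCAAGTACTTCGGGCTGTCAGCTCAGATCACCAA-3'

The forward primer matches the template at positions 16–25.
Taking the reverse complement of TTGGTGATCTGAGC gives GCTCAGATCACCAA, found at positions 47–60 on the template; the primer anneals here to the top strand with its 3' end pointing upstream.
The product is the template from position 16 through 60 (45 bp).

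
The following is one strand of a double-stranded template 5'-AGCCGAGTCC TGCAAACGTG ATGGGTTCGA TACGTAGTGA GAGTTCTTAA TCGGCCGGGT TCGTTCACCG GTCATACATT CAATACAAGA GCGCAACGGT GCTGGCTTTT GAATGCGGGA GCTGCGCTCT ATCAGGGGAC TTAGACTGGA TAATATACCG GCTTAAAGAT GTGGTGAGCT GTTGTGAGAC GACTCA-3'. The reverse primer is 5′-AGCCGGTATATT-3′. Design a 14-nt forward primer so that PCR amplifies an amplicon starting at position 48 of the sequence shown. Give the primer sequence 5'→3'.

The reverse primer's reverse complement AATATACCGGCT matches the template at positions 152–163; the product starts at position 48.
The forward primer is identical to the top strand over positions 48–61: TAATCGGCCGGGTT.

5'-TAATCGGCCGGGTT-3'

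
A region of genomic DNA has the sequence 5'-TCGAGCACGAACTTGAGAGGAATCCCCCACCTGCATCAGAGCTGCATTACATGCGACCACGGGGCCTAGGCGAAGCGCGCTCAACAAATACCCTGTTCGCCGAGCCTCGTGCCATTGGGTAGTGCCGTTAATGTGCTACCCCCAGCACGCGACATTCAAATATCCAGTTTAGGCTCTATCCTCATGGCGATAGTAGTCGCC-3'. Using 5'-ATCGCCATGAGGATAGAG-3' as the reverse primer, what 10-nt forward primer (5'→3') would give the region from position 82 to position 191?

The reverse primer's reverse complement CTCTATCCTCATGGCGAT matches the template at positions 174–191; the product starts at position 82.
The forward primer is identical to the top strand over positions 82–91: CAACAAATAC.

5'-CAACAAATAC-3'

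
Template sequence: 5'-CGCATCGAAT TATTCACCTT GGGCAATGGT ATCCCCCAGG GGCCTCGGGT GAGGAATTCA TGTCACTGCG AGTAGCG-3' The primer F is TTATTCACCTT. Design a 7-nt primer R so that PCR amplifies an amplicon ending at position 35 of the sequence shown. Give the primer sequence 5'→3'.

The forward primer binds at positions 10–20; the product's 3' end on the top strand is position 35.
The reverse primer anneals to the top strand over positions 29–35, i.e. to GTATCCC.
Its sequence written 5'→3' is the reverse complement: GGGATAC.

5'-GGGATAC-3'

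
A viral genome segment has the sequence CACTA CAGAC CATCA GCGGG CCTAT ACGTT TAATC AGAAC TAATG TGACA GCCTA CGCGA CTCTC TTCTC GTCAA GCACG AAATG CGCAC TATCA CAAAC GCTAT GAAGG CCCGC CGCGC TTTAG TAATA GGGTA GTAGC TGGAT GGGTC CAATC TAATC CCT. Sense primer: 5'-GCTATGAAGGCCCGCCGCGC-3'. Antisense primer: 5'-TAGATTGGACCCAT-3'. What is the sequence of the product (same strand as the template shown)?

Forward primer GCTATGAAGGCCCGCCGCGC is found on the top strand at positions 101–120.
Taking the reverse complement of TAGATTGGACCCAT gives ATGGGTCCAATCTA, found at positions 144–157 on the template; the primer anneals here to the top strand with its 3' end pointing upstream.
The product is the template from position 101 through 157 (57 bp).

5'-GCTATGAAGGCCCGCCGCGCTTTAGTAATAGGGTAGTAGCTGGATGGGTCCAATCTA-3'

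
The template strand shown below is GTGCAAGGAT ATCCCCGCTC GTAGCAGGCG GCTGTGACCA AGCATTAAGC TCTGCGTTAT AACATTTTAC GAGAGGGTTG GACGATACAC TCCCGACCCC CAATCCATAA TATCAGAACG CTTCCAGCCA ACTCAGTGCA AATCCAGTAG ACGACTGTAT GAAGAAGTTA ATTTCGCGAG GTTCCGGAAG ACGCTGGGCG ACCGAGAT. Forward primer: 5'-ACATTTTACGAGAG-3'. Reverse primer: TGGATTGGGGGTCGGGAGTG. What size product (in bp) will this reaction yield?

46 bp

Forward primer ACATTTTACGAGAG is found on the top strand at positions 62–75.
The reverse primer's reverse complement is CACTCCCGACCCCCAATCCA, which matches the template at positions 88–107.
The product runs from position 62 to position 107, so its length is 107 − 62 + 1 = 46 bp.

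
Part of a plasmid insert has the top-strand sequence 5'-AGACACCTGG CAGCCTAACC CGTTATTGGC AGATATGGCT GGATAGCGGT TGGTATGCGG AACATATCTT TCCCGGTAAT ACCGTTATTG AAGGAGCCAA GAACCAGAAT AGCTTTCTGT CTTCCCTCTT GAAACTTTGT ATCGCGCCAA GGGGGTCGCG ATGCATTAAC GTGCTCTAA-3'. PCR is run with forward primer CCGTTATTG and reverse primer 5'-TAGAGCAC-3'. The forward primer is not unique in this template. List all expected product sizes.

The forward primer CCGTTATTG matches the top strand at positions 20–28, 82–90.
The reverse primer's reverse complement is GTGCTCTA, matching at positions 171–178.
Each forward site pairs with the reverse site to give a product ending at position 178: sizes 159, 97 bp.

159 bp, 97 bp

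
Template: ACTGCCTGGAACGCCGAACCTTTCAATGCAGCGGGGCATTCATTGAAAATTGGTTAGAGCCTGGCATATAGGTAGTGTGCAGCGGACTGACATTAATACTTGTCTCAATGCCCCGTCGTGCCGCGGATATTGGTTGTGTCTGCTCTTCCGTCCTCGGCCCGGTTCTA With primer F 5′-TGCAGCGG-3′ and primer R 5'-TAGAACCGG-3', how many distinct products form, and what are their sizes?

The forward primer TGCAGCGG matches the top strand at positions 27–34, 78–85.
The reverse primer's reverse complement is CCGGTTCTA, matching at positions 159–167.
Each forward site pairs with the reverse site to give a product ending at position 167: sizes 141, 90 bp.

Two products: 141 bp, 90 bp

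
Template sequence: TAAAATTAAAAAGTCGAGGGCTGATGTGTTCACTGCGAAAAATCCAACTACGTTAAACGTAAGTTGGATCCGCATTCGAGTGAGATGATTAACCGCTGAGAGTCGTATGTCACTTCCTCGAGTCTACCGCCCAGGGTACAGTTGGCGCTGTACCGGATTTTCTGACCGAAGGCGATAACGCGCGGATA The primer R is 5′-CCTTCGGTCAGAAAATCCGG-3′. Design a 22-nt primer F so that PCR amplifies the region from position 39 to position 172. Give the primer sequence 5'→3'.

The reverse primer's reverse complement CCGGATTTTCTGACCGAAGG matches the template at positions 153–172; the product starts at position 39.
The forward primer is identical to the top strand over positions 39–60: AAAATCCAACTACGTTAAACGT.

5'-AAAATCCAACTACGTTAAACGT-3'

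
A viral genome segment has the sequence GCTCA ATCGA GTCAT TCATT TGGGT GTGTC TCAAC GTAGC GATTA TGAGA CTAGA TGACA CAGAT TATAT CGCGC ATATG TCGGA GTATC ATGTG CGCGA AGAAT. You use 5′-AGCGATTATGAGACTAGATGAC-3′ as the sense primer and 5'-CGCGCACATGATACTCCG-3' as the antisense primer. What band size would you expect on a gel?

The forward primer matches the template at positions 38–59.
Reverse complement of the reverse primer: CGGAGTATCATGTGCGCG. This occurs on the top strand at positions 82–99.
Product length = (reverse-primer end) − (forward-primer start) + 1 = 99 − 38 + 1 = 62 bp.

62 bp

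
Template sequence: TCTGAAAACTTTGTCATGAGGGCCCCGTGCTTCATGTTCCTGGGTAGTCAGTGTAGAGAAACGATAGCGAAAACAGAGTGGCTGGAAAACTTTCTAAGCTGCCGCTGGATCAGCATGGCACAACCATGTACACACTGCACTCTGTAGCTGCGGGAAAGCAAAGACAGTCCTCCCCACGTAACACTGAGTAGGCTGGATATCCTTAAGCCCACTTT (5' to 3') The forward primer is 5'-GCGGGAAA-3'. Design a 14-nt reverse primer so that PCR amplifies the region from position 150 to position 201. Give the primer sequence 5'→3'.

The product's 3' end on the top strand is position 201.
The reverse primer anneals to the top strand over positions 188–201, i.e. to GTAGGCTGGATATC.
Its sequence written 5'→3' is the reverse complement: GATATCCAGCCTAC.

5'-GATATCCAGCCTAC-3'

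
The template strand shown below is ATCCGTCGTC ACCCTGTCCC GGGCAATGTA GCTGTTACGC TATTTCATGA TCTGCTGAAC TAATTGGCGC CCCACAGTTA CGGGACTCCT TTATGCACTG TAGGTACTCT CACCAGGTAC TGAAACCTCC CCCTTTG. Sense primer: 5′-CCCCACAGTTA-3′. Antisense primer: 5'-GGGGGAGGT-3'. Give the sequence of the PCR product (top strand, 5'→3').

5'-CCCCACAGTTACGGGACTCCTTTATGCACTGTAGGTACTCTCACCAGGTACTGAAACCTCCCCC-3'

Scanning the template, CCCCACAGTTA occurs at positions 70–80; this primer anneals to the bottom strand there with its 3' end pointing downstream.
Taking the reverse complement of GGGGGAGGT gives ACCTCCCCC, found at positions 125–133 on the template; the primer anneals here to the top strand with its 3' end pointing upstream.
The product is the template from position 70 through 133 (64 bp).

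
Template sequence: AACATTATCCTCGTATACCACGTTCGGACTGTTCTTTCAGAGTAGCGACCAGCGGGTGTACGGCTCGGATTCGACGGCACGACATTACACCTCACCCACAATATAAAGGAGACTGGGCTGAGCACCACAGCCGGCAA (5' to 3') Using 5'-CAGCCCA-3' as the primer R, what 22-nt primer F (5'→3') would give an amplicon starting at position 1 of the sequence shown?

The reverse primer's reverse complement TGGGCTG matches the template at positions 114–120; the product starts at position 1.
The forward primer is identical to the top strand over positions 1–22: AACATTATCCTCGTATACCACG.

5'-AACATTATCCTCGTATACCACG-3'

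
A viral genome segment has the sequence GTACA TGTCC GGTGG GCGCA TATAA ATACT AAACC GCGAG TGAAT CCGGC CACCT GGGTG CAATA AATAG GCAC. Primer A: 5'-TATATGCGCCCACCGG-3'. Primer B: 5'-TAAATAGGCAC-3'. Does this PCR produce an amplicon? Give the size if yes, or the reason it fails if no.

Primer A (TATATGCGCCCACCGG) has reverse complement CCGGTGGGCGCATATA, which matches the top strand at positions 9–24; primer A anneals to the top strand there with its 3' end pointing upstream toward position 9.
Primer B (TAAATAGGCAC) matches the top strand directly at positions 64–74; it anneals to the bottom strand with its 3' end pointing downstream toward position 74.
The 3' ends diverge (primer A extends toward position 1, primer B toward position 74), so the primers never converge on a shared product.

No product — the primers' 3' ends point away from each other.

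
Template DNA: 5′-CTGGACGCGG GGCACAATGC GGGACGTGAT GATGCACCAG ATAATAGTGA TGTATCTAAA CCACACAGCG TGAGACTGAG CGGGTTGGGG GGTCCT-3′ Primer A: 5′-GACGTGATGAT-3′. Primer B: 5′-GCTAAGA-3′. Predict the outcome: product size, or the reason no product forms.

Primer B (GCTAAGA) does not match the top strand, and its reverse complement TCTTAGC does not match either.
With no annealing site for primer B, no amplification occurs.

No product — primer B has no binding site in the template.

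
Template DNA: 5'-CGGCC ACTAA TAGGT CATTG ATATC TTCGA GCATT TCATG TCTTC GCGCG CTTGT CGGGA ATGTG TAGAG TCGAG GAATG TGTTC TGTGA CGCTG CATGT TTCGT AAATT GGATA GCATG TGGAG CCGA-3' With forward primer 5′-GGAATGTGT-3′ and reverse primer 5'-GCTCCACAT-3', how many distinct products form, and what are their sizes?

The forward primer GGAATGTGT matches the top strand at positions 58–66, 75–83.
The reverse primer's reverse complement is ATGTGGAGC, matching at positions 118–126.
Each forward site pairs with the reverse site to give a product ending at position 126: sizes 69, 52 bp.

Two products: 69 bp, 52 bp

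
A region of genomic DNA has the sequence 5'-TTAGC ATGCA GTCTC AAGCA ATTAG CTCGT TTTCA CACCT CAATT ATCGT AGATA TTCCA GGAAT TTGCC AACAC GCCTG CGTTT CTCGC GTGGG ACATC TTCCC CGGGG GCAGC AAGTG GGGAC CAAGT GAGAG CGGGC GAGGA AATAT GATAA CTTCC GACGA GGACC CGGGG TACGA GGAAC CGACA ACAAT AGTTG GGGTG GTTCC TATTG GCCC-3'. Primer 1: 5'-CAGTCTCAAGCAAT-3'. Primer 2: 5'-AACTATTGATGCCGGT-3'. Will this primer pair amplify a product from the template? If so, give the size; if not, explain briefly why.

No product — primer 2 has no binding site in the template.

Primer 2 (AACTATTGATGCCGGT) does not match the top strand, and its reverse complement ACCGGCATCAATAGTT does not match either.
With no annealing site for primer 2, no amplification occurs.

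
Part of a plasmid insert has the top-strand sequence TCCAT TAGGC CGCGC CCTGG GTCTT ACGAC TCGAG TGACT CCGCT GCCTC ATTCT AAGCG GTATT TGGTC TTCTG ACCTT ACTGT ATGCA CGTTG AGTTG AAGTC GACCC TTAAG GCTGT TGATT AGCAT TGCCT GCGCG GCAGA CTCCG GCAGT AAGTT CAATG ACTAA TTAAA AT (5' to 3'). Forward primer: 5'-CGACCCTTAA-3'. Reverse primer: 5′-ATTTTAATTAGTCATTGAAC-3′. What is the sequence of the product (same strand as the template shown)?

Scanning the template, CGACCCTTAA occurs at positions 105–114; this primer anneals to the bottom strand there with its 3' end pointing downstream.
Reverse complement of the reverse primer: GTTCAATGACTAATTAAAAT. This occurs on the top strand at positions 158–177.
The product is the template from position 105 through 177 (73 bp).

5'-CGACCCTTAAGGCTGTTGATTAGCATTGCCTGCGCGGCAGACTCCGGCAGTAAGTTCAATGACTAATTAAAAT-3'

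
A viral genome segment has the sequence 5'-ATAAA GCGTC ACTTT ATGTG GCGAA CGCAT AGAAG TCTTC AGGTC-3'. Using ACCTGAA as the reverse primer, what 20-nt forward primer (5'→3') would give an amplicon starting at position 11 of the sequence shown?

The reverse primer's reverse complement TTCAGGT matches the template at positions 38–44; the product starts at position 11.
The forward primer is identical to the top strand over positions 11–30: ACTTTATGTGGCGAACGCAT.

5'-ACTTTATGTGGCGAACGCAT-3'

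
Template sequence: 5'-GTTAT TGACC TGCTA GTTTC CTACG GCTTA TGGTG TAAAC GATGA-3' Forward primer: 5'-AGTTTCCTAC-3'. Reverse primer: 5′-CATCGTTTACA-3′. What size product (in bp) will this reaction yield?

The forward primer matches the template at positions 15–24.
Reverse complement of the reverse primer: TGTAAACGATG. This occurs on the top strand at positions 34–44.
Amplicon spans positions 15–44: 30 bp.

30 bp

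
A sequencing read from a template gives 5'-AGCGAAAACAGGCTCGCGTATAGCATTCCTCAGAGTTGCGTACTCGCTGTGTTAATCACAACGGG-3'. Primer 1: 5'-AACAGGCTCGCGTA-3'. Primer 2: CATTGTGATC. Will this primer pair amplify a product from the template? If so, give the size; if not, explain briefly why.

No product — primer 2 has no binding site in the template.

Primer 2 (CATTGTGATC) does not match the top strand, and its reverse complement GATCACAATG does not match either.
With no annealing site for primer 2, no amplification occurs.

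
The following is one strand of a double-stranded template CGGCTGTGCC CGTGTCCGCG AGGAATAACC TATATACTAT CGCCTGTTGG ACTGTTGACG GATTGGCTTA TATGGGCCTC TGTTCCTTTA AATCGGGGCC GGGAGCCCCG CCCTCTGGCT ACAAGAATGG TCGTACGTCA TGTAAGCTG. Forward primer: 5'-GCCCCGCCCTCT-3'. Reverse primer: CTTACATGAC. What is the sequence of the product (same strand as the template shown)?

Forward primer GCCCCGCCCTCT is found on the top strand at positions 105–116.
The reverse primer's reverse complement is GTCATGTAAG, which matches the template at positions 137–146.
The product is the template from position 105 through 146 (42 bp).

5'-GCCCCGCCCTCTGGCTACAAGAATGGTCGTACGTCATGTAAG-3'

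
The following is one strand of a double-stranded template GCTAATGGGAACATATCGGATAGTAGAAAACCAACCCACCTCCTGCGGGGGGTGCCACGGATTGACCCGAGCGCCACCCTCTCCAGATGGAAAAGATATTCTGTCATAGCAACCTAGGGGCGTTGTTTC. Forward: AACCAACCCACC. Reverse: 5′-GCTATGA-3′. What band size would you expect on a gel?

Scanning the template, AACCAACCCACC occurs at positions 29–40; this primer anneals to the bottom strand there with its 3' end pointing downstream.
Taking the reverse complement of GCTATGA gives TCATAGC, found at positions 104–110 on the template; the primer anneals here to the top strand with its 3' end pointing upstream.
Product length = (reverse-primer end) − (forward-primer start) + 1 = 110 − 29 + 1 = 82 bp.

82 bp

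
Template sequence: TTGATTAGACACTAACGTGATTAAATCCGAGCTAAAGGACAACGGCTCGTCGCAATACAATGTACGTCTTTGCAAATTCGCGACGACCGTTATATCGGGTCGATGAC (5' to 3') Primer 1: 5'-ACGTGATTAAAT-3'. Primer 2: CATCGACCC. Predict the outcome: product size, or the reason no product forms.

Primer 1 (ACGTGATTAAAT) matches the top strand at positions 15–26; it acts as a forward primer.
Primer 2's reverse complement is GGGTCGATG, matching the top strand at positions 97–105; it acts as a reverse primer.
The 3' ends face each other across positions 15–105, giving a 91 bp product.

Yes — a 91 bp product.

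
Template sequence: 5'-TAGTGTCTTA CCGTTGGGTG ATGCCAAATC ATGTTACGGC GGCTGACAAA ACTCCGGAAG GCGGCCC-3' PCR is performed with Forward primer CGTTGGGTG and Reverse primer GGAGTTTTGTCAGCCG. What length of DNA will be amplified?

Forward primer CGTTGGGTG is found on the top strand at positions 12–20.
Taking the reverse complement of GGAGTTTTGTCAGCCG gives CGGCTGACAAAACTCC, found at positions 40–55 on the template; the primer anneals here to the top strand with its 3' end pointing upstream.
Amplicon spans positions 12–55: 44 bp.

44 bp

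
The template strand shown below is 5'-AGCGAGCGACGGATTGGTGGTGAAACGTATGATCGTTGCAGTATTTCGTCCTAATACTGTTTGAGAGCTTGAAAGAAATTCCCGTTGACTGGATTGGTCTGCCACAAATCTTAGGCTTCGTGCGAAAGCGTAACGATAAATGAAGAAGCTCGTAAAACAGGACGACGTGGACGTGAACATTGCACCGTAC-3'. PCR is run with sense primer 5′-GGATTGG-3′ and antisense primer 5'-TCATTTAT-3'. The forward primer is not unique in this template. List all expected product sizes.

The forward primer GGATTGG matches the top strand at positions 11–17, 91–97.
The reverse primer's reverse complement is ATAAATGA, matching at positions 136–143.
Each forward site pairs with the reverse site to give a product ending at position 143: sizes 133, 53 bp.

133 bp, 53 bp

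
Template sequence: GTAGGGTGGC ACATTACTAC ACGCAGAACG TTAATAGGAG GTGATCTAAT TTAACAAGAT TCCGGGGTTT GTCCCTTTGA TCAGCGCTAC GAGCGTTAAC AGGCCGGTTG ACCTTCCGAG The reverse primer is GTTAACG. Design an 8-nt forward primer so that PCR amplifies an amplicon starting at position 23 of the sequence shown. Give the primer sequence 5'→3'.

5'-GCAGAACG-3'

The reverse primer's reverse complement CGTTAAC matches the template at positions 94–100; the product starts at position 23.
The forward primer is identical to the top strand over positions 23–30: GCAGAACG.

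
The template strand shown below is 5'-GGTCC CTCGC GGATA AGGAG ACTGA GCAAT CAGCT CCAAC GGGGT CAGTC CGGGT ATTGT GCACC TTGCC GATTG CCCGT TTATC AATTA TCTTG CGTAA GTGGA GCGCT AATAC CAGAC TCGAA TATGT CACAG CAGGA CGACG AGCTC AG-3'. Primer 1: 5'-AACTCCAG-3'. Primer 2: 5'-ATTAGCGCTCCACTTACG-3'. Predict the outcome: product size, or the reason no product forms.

Primer 1 (AACTCCAG) does not match the top strand, and its reverse complement CTGGAGTT does not match either.
With no annealing site for primer 1, no amplification occurs.

No product — primer 1 has no binding site in the template.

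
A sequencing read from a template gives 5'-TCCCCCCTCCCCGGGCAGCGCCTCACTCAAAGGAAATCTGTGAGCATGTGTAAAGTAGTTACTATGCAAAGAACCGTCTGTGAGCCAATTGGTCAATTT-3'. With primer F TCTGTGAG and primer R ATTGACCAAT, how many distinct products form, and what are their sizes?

The forward primer TCTGTGAG matches the top strand at positions 37–44, 77–84.
The reverse primer's reverse complement is ATTGGTCAAT, matching at positions 88–97.
Each forward site pairs with the reverse site to give a product ending at position 97: sizes 61, 21 bp.

Two products: 61 bp, 21 bp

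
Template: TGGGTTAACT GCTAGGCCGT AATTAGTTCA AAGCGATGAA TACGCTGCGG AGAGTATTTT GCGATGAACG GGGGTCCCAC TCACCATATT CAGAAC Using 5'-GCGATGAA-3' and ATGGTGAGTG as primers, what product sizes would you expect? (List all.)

55 bp, 27 bp

The forward primer GCGATGAA matches the top strand at positions 33–40, 61–68.
The reverse primer's reverse complement is CACTCACCAT, matching at positions 78–87.
Each forward site pairs with the reverse site to give a product ending at position 87: sizes 55, 27 bp.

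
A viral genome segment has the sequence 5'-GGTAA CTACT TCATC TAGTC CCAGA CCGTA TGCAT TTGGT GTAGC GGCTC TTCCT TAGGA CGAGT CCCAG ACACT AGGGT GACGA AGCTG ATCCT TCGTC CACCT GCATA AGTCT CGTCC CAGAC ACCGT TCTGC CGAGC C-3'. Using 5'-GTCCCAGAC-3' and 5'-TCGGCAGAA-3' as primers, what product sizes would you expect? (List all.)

The forward primer GTCCCAGAC matches the top strand at positions 18–26, 64–72, 117–125.
The reverse primer's reverse complement is TTCTGCCGA, matching at positions 130–138.
Each forward site pairs with the reverse site to give a product ending at position 138: sizes 121, 75, 22 bp.

121 bp, 75 bp, 22 bp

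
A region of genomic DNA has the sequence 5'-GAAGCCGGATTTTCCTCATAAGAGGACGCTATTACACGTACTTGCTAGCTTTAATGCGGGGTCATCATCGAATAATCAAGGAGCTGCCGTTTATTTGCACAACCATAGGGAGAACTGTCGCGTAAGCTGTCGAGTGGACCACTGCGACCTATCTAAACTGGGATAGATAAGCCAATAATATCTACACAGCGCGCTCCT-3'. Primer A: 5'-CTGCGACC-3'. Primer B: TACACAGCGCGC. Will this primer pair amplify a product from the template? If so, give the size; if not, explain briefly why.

No product — both primers anneal to the same strand and extend in the same direction.

Primer A (CTGCGACC) matches the top strand at positions 142–149 (3' end points downstream).
Primer B (TACACAGCGCGC) also matches the top strand directly, at positions 183–194 — its reverse complement GCGCGCTGTGTA is not present.
Both primers anneal to the bottom strand with 3' ends pointing the same way, so neither can prime synthesis back toward the other.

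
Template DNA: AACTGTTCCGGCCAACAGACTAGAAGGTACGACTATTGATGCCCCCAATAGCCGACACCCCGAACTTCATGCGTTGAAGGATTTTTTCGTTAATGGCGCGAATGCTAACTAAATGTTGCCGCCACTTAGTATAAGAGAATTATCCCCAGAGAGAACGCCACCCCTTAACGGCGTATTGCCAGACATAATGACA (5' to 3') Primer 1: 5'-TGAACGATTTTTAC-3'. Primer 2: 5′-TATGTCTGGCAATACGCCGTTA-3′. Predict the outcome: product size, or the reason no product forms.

Primer 1 (TGAACGATTTTTAC) does not match the top strand, and its reverse complement GTAAAAATCGTTCA does not match either.
With no annealing site for primer 1, no amplification occurs.

No product — primer 1 has no binding site in the template.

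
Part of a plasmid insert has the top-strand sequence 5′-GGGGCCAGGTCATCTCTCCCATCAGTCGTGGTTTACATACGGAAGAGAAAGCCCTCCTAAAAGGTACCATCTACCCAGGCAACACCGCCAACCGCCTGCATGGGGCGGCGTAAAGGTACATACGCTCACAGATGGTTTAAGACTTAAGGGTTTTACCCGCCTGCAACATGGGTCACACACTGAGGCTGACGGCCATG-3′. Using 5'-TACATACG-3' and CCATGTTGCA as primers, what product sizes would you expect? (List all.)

138 bp, 55 bp

The forward primer TACATACG matches the top strand at positions 34–41, 117–124.
The reverse primer's reverse complement is TGCAACATGG, matching at positions 162–171.
Each forward site pairs with the reverse site to give a product ending at position 171: sizes 138, 55 bp.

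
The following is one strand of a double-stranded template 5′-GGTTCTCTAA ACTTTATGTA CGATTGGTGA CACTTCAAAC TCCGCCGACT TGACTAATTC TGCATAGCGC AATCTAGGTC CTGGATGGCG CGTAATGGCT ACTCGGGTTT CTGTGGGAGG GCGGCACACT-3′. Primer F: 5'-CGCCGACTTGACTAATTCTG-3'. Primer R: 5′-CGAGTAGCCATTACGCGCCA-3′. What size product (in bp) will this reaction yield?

The forward primer matches the template at positions 43–62.
Taking the reverse complement of CGAGTAGCCATTACGCGCCA gives TGGCGCGTAATGGCTACTCG, found at positions 86–105 on the template; the primer anneals here to the top strand with its 3' end pointing upstream.
Amplicon spans positions 43–105: 63 bp.

63 bp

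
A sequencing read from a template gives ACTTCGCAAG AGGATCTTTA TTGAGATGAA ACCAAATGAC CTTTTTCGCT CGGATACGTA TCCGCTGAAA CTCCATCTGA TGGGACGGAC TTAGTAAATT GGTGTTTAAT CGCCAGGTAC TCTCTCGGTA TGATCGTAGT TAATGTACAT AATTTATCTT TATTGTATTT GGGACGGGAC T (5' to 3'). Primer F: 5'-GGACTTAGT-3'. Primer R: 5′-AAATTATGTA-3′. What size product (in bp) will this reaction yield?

69 bp

Forward primer GGACTTAGT is found on the top strand at positions 87–95.
The reverse primer's reverse complement is TACATAATTT, which matches the template at positions 146–155.
The product runs from position 87 to position 155, so its length is 155 − 87 + 1 = 69 bp.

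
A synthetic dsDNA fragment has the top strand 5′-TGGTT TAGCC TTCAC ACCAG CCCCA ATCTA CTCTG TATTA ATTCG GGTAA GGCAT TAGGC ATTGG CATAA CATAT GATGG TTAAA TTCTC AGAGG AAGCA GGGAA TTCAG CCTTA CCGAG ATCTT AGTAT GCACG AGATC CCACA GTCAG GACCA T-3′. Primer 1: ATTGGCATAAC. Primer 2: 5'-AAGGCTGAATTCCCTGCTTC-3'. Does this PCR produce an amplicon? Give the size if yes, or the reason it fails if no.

Primer 1 (ATTGGCATAAC) matches the top strand at positions 61–71; it acts as a forward primer.
Primer 2's reverse complement is GAAGCAGGGAATTCAGCCTT, matching the top strand at positions 95–114; it acts as a reverse primer.
The 3' ends face each other across positions 61–114, giving a 54 bp product.

Yes — a 54 bp product.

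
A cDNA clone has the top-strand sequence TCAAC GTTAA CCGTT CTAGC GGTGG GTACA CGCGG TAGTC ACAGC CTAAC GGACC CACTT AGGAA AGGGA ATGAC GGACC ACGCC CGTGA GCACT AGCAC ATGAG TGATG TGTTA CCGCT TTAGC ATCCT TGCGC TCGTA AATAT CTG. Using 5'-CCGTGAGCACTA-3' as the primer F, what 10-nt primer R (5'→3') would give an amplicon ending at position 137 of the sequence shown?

The forward primer binds at positions 85–96; the product's 3' end on the top strand is position 137.
The reverse primer anneals to the top strand over positions 128–137, i.e. to CCTTGCGCTC.
Its sequence written 5'→3' is the reverse complement: GAGCGCAAGG.

5'-GAGCGCAAGG-3'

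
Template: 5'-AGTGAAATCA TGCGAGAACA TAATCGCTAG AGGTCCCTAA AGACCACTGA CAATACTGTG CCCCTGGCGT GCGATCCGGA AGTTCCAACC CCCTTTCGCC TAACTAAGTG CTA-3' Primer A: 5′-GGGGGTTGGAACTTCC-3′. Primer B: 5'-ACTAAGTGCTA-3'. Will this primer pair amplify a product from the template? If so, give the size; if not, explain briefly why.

No product — the primers' 3' ends point away from each other.

Primer A (GGGGGTTGGAACTTCC) has reverse complement GGAAGTTCCAACCCCC, which matches the top strand at positions 78–93; primer A anneals to the top strand there with its 3' end pointing upstream toward position 78.
Primer B (ACTAAGTGCTA) matches the top strand directly at positions 103–113; it anneals to the bottom strand with its 3' end pointing downstream toward position 113.
The 3' ends diverge (primer A extends toward position 1, primer B toward position 113), so the primers never converge on a shared product.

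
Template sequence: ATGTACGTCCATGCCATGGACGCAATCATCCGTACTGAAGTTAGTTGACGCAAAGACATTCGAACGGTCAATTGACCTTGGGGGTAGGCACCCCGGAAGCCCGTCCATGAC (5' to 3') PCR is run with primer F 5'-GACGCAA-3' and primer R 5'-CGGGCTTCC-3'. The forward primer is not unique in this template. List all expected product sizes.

The forward primer GACGCAA matches the top strand at positions 19–25, 47–53.
The reverse primer's reverse complement is GGAAGCCCG, matching at positions 95–103.
Each forward site pairs with the reverse site to give a product ending at position 103: sizes 85, 57 bp.

85 bp, 57 bp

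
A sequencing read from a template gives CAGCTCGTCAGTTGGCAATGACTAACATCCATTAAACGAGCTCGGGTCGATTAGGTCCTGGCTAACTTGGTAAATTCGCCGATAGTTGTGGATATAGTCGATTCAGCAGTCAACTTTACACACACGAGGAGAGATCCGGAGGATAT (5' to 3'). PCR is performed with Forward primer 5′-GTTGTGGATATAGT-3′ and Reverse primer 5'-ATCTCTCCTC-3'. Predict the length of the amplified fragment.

Forward primer GTTGTGGATATAGT is found on the top strand at positions 85–98.
Taking the reverse complement of ATCTCTCCTC gives GAGGAGAGAT, found at positions 126–135 on the template; the primer anneals here to the top strand with its 3' end pointing upstream.
The product runs from position 85 to position 135, so its length is 135 − 85 + 1 = 51 bp.

51 bp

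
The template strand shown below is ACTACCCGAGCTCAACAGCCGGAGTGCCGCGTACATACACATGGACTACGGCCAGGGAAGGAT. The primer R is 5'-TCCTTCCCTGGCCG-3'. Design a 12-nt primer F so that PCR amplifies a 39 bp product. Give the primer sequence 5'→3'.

The reverse primer's reverse complement CGGCCAGGGAAGGA matches the template at positions 49–62, so the product ends at position 62.
A 39 bp product then starts at position 62 − 39 + 1 = 24.
The forward primer is identical to the top strand there: GTGCCGCGTACA.

5'-GTGCCGCGTACA-3'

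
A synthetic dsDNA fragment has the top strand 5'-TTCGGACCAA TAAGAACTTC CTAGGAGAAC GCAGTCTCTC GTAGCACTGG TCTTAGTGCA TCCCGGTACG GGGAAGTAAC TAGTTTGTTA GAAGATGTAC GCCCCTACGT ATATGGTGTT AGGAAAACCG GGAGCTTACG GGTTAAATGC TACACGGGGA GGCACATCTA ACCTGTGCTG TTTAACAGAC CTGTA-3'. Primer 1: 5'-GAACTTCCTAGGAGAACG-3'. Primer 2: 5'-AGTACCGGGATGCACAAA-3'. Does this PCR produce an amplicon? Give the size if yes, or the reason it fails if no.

Primer 2 (AGTACCGGGATGCACAAA) does not match the top strand, and its reverse complement TTTGTGCATCCCGGTACT does not match either.
With no annealing site for primer 2, no amplification occurs.

No product — primer 2 has no binding site in the template.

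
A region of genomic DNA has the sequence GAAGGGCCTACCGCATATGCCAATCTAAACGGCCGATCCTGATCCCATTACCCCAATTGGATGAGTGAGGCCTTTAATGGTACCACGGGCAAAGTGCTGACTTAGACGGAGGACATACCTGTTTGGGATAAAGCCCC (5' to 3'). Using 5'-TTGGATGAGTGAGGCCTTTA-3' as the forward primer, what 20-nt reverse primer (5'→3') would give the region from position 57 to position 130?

5'-TATCCCAAACAGGTATGTCC-3'

The product's 3' end on the top strand is position 130.
The reverse primer anneals to the top strand over positions 111–130, i.e. to GGACATACCTGTTTGGGATA.
Its sequence written 5'→3' is the reverse complement: TATCCCAAACAGGTATGTCC.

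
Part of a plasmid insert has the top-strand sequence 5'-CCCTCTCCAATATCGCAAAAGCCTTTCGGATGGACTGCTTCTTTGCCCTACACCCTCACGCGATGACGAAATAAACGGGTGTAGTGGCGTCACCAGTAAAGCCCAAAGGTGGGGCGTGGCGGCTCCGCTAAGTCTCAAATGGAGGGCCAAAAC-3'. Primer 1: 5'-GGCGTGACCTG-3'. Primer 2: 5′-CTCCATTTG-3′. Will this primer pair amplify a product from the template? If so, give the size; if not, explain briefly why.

No product — primer 1 has no binding site in the template.

Primer 1 (GGCGTGACCTG) does not match the top strand, and its reverse complement CAGGTCACGCC does not match either.
With no annealing site for primer 1, no amplification occurs.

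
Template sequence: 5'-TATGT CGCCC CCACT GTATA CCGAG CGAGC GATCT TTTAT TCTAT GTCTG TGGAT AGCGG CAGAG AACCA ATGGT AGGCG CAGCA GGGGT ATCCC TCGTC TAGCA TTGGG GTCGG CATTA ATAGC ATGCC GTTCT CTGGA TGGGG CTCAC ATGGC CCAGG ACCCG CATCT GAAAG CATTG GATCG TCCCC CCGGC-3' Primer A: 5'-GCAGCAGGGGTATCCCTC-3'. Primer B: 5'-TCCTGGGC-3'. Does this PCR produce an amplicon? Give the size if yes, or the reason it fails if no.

Primer A (GCAGCAGGGGTATCCCTC) matches the top strand at positions 80–97; it acts as a forward primer.
Primer B's reverse complement is GCCCAGGA, matching the top strand at positions 154–161; it acts as a reverse primer.
The 3' ends face each other across positions 80–161, giving an 82 bp product.

Yes — an 82 bp product.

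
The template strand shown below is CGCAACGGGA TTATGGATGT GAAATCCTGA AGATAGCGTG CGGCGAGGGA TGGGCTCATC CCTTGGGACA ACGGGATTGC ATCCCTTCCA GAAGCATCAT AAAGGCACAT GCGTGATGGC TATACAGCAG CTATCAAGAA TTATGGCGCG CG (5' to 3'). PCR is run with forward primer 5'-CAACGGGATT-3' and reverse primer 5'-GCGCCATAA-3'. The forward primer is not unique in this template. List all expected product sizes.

147 bp, 81 bp

The forward primer CAACGGGATT matches the top strand at positions 3–12, 69–78.
The reverse primer's reverse complement is TTATGGCGC, matching at positions 141–149.
Each forward site pairs with the reverse site to give a product ending at position 149: sizes 147, 81 bp.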